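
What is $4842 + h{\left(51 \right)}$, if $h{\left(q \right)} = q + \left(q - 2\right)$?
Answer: $4942$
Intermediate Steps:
$h{\left(q \right)} = -2 + 2 q$ ($h{\left(q \right)} = q + \left(-2 + q\right) = -2 + 2 q$)
$4842 + h{\left(51 \right)} = 4842 + \left(-2 + 2 \cdot 51\right) = 4842 + \left(-2 + 102\right) = 4842 + 100 = 4942$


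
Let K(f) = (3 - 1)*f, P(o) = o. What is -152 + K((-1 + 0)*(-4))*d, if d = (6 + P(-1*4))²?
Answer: -120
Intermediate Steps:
K(f) = 2*f
d = 4 (d = (6 - 1*4)² = (6 - 4)² = 2² = 4)
-152 + K((-1 + 0)*(-4))*d = -152 + (2*((-1 + 0)*(-4)))*4 = -152 + (2*(-1*(-4)))*4 = -152 + (2*4)*4 = -152 + 8*4 = -152 + 32 = -120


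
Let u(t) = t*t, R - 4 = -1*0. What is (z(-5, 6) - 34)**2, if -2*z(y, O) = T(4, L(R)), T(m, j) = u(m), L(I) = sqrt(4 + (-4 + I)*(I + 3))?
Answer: 1764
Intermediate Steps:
R = 4 (R = 4 - 1*0 = 4 + 0 = 4)
L(I) = sqrt(4 + (-4 + I)*(3 + I))
u(t) = t**2
T(m, j) = m**2
z(y, O) = -8 (z(y, O) = -1/2*4**2 = -1/2*16 = -8)
(z(-5, 6) - 34)**2 = (-8 - 34)**2 = (-42)**2 = 1764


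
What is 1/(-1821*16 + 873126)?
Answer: 1/843990 ≈ 1.1848e-6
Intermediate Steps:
1/(-1821*16 + 873126) = 1/(-29136 + 873126) = 1/843990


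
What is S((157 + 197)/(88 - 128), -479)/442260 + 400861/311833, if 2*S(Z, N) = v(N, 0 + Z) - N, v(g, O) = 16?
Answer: 7882753979/6129389448 ≈ 1.2861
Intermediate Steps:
S(Z, N) = 8 - N/2 (S(Z, N) = (16 - N)/2 = 8 - N/2)
S((157 + 197)/(88 - 128), -479)/442260 + 400861/311833 = (8 - ½*(-479))/442260 + 400861/311833 = (8 + 479/2)*(1/442260) + 400861*(1/311833) = (495/2)*(1/442260) + 400861/311833 = 11/19656 + 400861/311833 = 7882753979/6129389448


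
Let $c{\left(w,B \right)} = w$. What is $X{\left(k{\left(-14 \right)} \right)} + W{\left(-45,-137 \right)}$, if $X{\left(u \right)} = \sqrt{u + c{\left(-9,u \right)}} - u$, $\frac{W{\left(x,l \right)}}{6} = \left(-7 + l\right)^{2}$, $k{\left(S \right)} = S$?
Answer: $124430 + i \sqrt{23} \approx 1.2443 \cdot 10^{5} + 4.7958 i$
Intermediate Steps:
$W{\left(x,l \right)} = 6 \left(-7 + l\right)^{2}$
$X{\left(u \right)} = \sqrt{-9 + u} - u$ ($X{\left(u \right)} = \sqrt{u - 9} - u = \sqrt{-9 + u} - u$)
$X{\left(k{\left(-14 \right)} \right)} + W{\left(-45,-137 \right)} = \left(\sqrt{-9 - 14} - -14\right) + 6 \left(-7 - 137\right)^{2} = \left(\sqrt{-23} + 14\right) + 6 \left(-144\right)^{2} = \left(i \sqrt{23} + 14\right) + 6 \cdot 20736 = \left(14 + i \sqrt{23}\right) + 124416 = 124430 + i \sqrt{23}$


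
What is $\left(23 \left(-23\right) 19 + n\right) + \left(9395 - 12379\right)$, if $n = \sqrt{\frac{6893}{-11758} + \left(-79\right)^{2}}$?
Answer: $-13035 + \frac{\sqrt{862740722030}}{11758} \approx -12956.0$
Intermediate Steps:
$n = \frac{\sqrt{862740722030}}{11758}$ ($n = \sqrt{6893 \left(- \frac{1}{11758}\right) + 6241} = \sqrt{- \frac{6893}{11758} + 6241} = \sqrt{\frac{73374785}{11758}} = \frac{\sqrt{862740722030}}{11758} \approx 78.996$)
$\left(23 \left(-23\right) 19 + n\right) + \left(9395 - 12379\right) = \left(23 \left(-23\right) 19 + \frac{\sqrt{862740722030}}{11758}\right) + \left(9395 - 12379\right) = \left(\left(-529\right) 19 + \frac{\sqrt{862740722030}}{11758}\right) - 2984 = \left(-10051 + \frac{\sqrt{862740722030}}{11758}\right) - 2984 = -13035 + \frac{\sqrt{862740722030}}{11758}$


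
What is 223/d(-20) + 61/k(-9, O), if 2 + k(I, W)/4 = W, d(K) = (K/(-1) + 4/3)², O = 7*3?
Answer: 100597/77824 ≈ 1.2926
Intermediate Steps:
O = 21
d(K) = (4/3 - K)² (d(K) = (K*(-1) + 4*(⅓))² = (-K + 4/3)² = (4/3 - K)²)
k(I, W) = -8 + 4*W
223/d(-20) + 61/k(-9, O) = 223/(((-4 + 3*(-20))²/9)) + 61/(-8 + 4*21) = 223/(((-4 - 60)²/9)) + 61/(-8 + 84) = 223/(((⅑)*(-64)²)) + 61/76 = 223/(((⅑)*4096)) + 61*(1/76) = 223/(4096/9) + 61/76 = 223*(9/4096) + 61/76 = 2007/4096 + 61/76 = 100597/77824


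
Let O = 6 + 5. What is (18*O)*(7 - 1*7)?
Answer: 0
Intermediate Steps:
O = 11
(18*O)*(7 - 1*7) = (18*11)*(7 - 1*7) = 198*(7 - 7) = 198*0 = 0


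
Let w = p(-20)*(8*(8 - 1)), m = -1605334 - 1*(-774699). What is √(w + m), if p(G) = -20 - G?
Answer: 13*I*√4915 ≈ 911.39*I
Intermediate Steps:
m = -830635 (m = -1605334 + 774699 = -830635)
w = 0 (w = (-20 - 1*(-20))*(8*(8 - 1)) = (-20 + 20)*(8*7) = 0*56 = 0)
√(w + m) = √(0 - 830635) = √(-830635) = 13*I*√4915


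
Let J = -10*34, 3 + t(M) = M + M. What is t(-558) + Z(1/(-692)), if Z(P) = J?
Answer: -1459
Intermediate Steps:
t(M) = -3 + 2*M (t(M) = -3 + (M + M) = -3 + 2*M)
J = -340
Z(P) = -340
t(-558) + Z(1/(-692)) = (-3 + 2*(-558)) - 340 = (-3 - 1116) - 340 = -1119 - 340 = -1459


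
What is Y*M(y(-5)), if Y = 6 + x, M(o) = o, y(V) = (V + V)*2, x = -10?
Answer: 80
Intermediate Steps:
y(V) = 4*V (y(V) = (2*V)*2 = 4*V)
Y = -4 (Y = 6 - 10 = -4)
Y*M(y(-5)) = -16*(-5) = -4*(-20) = 80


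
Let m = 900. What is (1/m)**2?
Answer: 1/810000 ≈ 1.2346e-6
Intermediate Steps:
(1/m)**2 = (1/900)**2 = 1/810000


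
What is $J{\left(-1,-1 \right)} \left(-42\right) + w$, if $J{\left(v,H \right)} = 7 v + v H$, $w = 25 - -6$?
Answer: $283$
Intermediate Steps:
$w = 31$ ($w = 25 + 6 = 31$)
$J{\left(v,H \right)} = 7 v + H v$
$J{\left(-1,-1 \right)} \left(-42\right) + w = - (7 - 1) \left(-42\right) + 31 = \left(-1\right) 6 \left(-42\right) + 31 = \left(-6\right) \left(-42\right) + 31 = 252 + 31 = 283$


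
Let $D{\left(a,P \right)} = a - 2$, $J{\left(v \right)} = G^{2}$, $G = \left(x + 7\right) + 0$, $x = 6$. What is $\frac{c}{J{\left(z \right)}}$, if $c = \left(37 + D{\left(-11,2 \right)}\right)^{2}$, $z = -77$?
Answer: $\frac{576}{169} \approx 3.4083$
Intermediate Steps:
$G = 13$ ($G = \left(6 + 7\right) + 0 = 13 + 0 = 13$)
$J{\left(v \right)} = 169$ ($J{\left(v \right)} = 13^{2} = 169$)
$D{\left(a,P \right)} = -2 + a$
$c = 576$ ($c = \left(37 - 13\right)^{2} = 24^{2} = 576$)
$\frac{c}{J{\left(z \right)}} = \frac{576}{169}$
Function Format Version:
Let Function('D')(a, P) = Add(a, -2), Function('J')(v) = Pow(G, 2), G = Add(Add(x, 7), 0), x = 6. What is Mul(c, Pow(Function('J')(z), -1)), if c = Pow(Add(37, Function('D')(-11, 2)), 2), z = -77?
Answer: Rational(576, 169) ≈ 3.4083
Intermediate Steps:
G = 13 (G = Add(Add(6, 7), 0) = Add(13, 0) = 13)
Function('J')(v) = 169 (Function('J')(v) = Pow(13, 2) = 169)
Function('D')(a, P) = Add(-2, a)
c = 576 (c = Pow(Add(37, Add(-2, -11)), 2) = Pow(Add(37, -13), 2) = Pow(24, 2) = 576)
Mul(c, Pow(Function('J')(z), -1)) = Mul(576, Pow(169, -1)) = Mul(576, Rational(1, 169)) = Rational(576, 169)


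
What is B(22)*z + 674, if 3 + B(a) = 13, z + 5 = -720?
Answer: -6576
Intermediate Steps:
z = -725 (z = -5 - 720 = -725)
B(a) = 10 (B(a) = -3 + 13 = 10)
B(22)*z + 674 = 10*(-725) + 674 = -7250 + 674 = -6576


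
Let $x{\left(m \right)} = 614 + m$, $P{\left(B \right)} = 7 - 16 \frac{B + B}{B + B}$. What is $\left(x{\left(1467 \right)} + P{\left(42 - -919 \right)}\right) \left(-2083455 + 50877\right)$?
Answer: $-4211501616$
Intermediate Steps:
$P{\left(B \right)} = -9$ ($P{\left(B \right)} = 7 - 16 \frac{2 B}{2 B} = 7 - 16 \cdot 2 B \frac{1}{2 B} = 7 - 16 = -9$)
$\left(x{\left(1467 \right)} + P{\left(42 - -919 \right)}\right) \left(-2083455 + 50877\right) = \left(\left(614 + 1467\right) - 9\right) \left(-2083455 + 50877\right) = \left(2081 - 9\right) \left(-2032578\right) = 2072 \left(-2032578\right) = -4211501616$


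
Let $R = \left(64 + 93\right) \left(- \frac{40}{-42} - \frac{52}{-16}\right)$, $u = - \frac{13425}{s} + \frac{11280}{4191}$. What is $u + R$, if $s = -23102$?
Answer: $\frac{898750621777}{1355486748} \approx 663.05$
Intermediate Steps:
$u = \frac{105618245}{32273494}$ ($u = - \frac{13425}{-23102} + \frac{11280}{4191} = \left(-13425\right) \left(- \frac{1}{23102}\right) + 11280 \cdot \frac{1}{4191} = \frac{13425}{23102} + \frac{3760}{1397} = \frac{105618245}{32273494} \approx 3.2726$)
$R = \frac{55421}{84}$ ($R = 157 \left(\left(-40\right) \left(- \frac{1}{42}\right) - - \frac{13}{4}\right) = 157 \left(\frac{20}{21} + \frac{13}{4}\right) = 157 \cdot \frac{353}{84} = \frac{55421}{84} \approx 659.77$)
$u + R = \frac{105618245}{32273494} + \frac{55421}{84} = \frac{898750621777}{1355486748}$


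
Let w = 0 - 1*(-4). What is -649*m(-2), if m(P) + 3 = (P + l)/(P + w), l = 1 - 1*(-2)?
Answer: 3245/2 ≈ 1622.5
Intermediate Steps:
w = 4 (w = 0 + 4 = 4)
l = 3 (l = 1 + 2 = 3)
m(P) = -3 + (3 + P)/(4 + P) (m(P) = -3 + (P + 3)/(P + 4) = -3 + (3 + P)/(4 + P))
-649*m(-2) = -649*(-9 - 2*(-2))/(4 - 2) = -649*(-9 + 4)/2 = -649*(-5)/2 = -649*(-5/2) = 3245/2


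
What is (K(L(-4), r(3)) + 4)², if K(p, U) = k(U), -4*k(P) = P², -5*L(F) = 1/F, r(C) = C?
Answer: 49/16 ≈ 3.0625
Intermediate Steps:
L(F) = -1/(5*F)
k(P) = -P²/4
K(p, U) = -U²/4
(K(L(-4), r(3)) + 4)² = (-¼*3² + 4)² = (-¼*9 + 4)² = (-9/4 + 4)² = (7/4)² = 49/16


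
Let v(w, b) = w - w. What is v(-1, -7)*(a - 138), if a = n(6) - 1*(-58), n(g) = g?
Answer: 0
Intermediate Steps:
v(w, b) = 0
a = 64 (a = 6 - 1*(-58) = 6 + 58 = 64)
v(-1, -7)*(a - 138) = 0*(64 - 138) = 0*(-74) = 0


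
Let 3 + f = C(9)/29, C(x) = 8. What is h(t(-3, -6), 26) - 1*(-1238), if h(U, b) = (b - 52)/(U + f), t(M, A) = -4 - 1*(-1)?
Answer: 103131/83 ≈ 1242.5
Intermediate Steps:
t(M, A) = -3 (t(M, A) = -4 + 1 = -3)
f = -79/29 (f = -3 + 8/29 = -79/29 ≈ -2.7241)
h(U, b) = (-52 + b)/(-79/29 + U) (h(U, b) = (b - 52)/(U - 79/29) = (-52 + b)/(-79/29 + U))
h(t(-3, -6), 26) - 1*(-1238) = 29*(-52 + 26)/(-79 + 29*(-3)) - 1*(-1238) = 29*(-26)/(-79 - 87) + 1238 = 29*(-26)/(-166) + 1238 = 29*(-1/166)*(-26) + 1238 = 377/83 + 1238 = 103131/83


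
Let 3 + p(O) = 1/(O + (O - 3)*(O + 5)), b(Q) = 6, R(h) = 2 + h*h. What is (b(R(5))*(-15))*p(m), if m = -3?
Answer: 276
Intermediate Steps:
R(h) = 2 + h²
p(O) = -3 + 1/(O + (-3 + O)*(5 + O)) (p(O) = -3 + 1/(O + (O - 3)*(O + 5)) = -3 + 1/(O + (-3 + O)*(5 + O)))
(b(R(5))*(-15))*p(m) = (6*(-15))*((46 - 9*(-3) - 3*(-3)²)/(-15 + (-3)² + 3*(-3))) = -90*(46 + 27 - 3*9)/(-15 + 9 - 9) = -90*(46 + 27 - 27)/(-15) = -(-6)*46 = -90*(-46/15) = 276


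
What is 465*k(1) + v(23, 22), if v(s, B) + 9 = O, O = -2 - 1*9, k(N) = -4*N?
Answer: -1880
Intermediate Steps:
O = -11 (O = -2 - 9 = -11)
v(s, B) = -20 (v(s, B) = -9 - 11 = -20)
465*k(1) + v(23, 22) = 465*(-4*1) - 20 = 465*(-4) - 20 = -1860 - 20 = -1880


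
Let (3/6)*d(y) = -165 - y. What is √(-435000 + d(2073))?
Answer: 2*I*√109869 ≈ 662.93*I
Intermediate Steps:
d(y) = -330 - 2*y (d(y) = 2*(-165 - y) = -330 - 2*y)
√(-435000 + d(2073)) = √(-435000 + (-330 - 2*2073)) = √(-435000 + (-330 - 4146)) = √(-435000 - 4476) = √(-439476) = 2*I*√109869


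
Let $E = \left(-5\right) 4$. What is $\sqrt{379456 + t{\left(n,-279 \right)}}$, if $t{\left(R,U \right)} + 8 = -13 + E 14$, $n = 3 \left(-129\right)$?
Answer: $\sqrt{379155} \approx 615.76$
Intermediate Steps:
$E = -20$
$n = -387$
$t{\left(R,U \right)} = -301$ ($t{\left(R,U \right)} = -8 - 293 = -301$)
$\sqrt{379456 + t{\left(n,-279 \right)}} = \sqrt{379456 - 301} = \sqrt{379155}$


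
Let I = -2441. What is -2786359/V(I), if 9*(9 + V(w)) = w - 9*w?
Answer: -25077231/19447 ≈ -1289.5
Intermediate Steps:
V(w) = -9 - 8*w/9 (V(w) = -9 + (w - 9*w)/9 = -9 + (-8*w)/9 = -9 - 8*w/9)
-2786359/V(I) = -2786359/(-9 - 8/9*(-2441)) = -2786359/(-9 + 19528/9) = -2786359/19447/9 = -2786359*9/19447 = -25077231/19447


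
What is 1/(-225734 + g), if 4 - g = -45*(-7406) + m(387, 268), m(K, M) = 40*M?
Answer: -1/569720 ≈ -1.7552e-6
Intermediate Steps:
g = -343986 (g = 4 - (-45*(-7406) + 40*268) = 4 - (333270 + 10720) = 4 - 1*343990 = 4 - 343990 = -343986)
1/(-225734 + g) = 1/(-225734 - 343986) = 1/(-569720) = -1/569720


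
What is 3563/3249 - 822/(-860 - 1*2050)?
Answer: 2173168/1575765 ≈ 1.3791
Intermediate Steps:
3563/3249 - 822/(-860 - 1*2050) = 3563*(1/3249) - 822/(-860 - 2050) = 3563/3249 - 822/(-2910) = 3563/3249 - 822*(-1/2910) = 3563/3249 + 137/485 = 2173168/1575765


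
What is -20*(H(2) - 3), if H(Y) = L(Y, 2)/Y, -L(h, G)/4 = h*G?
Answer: 220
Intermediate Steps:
L(h, G) = -4*G*h (L(h, G) = -4*h*G = -4*G*h)
H(Y) = -8 (H(Y) = (-4*2*Y)/Y = (-8*Y)/Y = -8)
-20*(H(2) - 3) = -20*(-8 - 3) = -20*(-11) = 220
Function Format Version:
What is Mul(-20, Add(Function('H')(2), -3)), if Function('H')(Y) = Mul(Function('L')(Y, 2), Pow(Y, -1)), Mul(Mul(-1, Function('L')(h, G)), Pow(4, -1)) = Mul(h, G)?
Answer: 220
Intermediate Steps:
Function('L')(h, G) = Mul(-4, G, h) (Function('L')(h, G) = Mul(-4, Mul(h, G)) = Mul(-4, Mul(G, h)) = Mul(-4, G, h))
Function('H')(Y) = -8 (Function('H')(Y) = Mul(Mul(-4, 2, Y), Pow(Y, -1)) = Mul(Mul(-8, Y), Pow(Y, -1)) = -8)
Mul(-20, Add(Function('H')(2), -3)) = Mul(-20, Add(-8, -3)) = Mul(-20, -11) = 220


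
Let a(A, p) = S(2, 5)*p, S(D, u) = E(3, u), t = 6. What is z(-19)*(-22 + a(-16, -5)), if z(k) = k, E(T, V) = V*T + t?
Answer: 2413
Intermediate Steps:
E(T, V) = 6 + T*V (E(T, V) = V*T + 6 = T*V + 6 = 6 + T*V)
S(D, u) = 6 + 3*u
a(A, p) = 21*p (a(A, p) = (6 + 3*5)*p = (6 + 15)*p = 21*p)
z(-19)*(-22 + a(-16, -5)) = -19*(-22 + 21*(-5)) = -19*(-22 - 105) = -19*(-127) = 2413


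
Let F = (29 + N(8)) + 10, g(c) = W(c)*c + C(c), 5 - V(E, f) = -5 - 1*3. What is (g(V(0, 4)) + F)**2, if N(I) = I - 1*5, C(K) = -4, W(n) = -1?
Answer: 625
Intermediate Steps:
V(E, f) = 13 (V(E, f) = 5 - (-5 - 1*3) = 5 - (-5 - 3) = 5 - 1*(-8) = 5 + 8 = 13)
N(I) = -5 + I (N(I) = I - 5 = -5 + I)
g(c) = -4 - c (g(c) = -c - 4 = -4 - c)
F = 42 (F = (29 + (-5 + 8)) + 10 = (29 + 3) + 10 = 32 + 10 = 42)
(g(V(0, 4)) + F)**2 = ((-4 - 1*13) + 42)**2 = ((-4 - 13) + 42)**2 = (-17 + 42)**2 = 25**2 = 625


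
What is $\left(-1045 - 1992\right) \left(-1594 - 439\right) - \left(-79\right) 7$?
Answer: $6174774$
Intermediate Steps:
$\left(-1045 - 1992\right) \left(-1594 - 439\right) - \left(-79\right) 7 = \left(-3037\right) \left(-2033\right) - -553 = 6174221 + 553 = 6174774$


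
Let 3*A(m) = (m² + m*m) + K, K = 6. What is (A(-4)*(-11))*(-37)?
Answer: 15466/3 ≈ 5155.3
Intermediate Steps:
A(m) = 2 + 2*m²/3 (A(m) = ((m² + m*m) + 6)/3 = ((m² + m²) + 6)/3 = (2*m² + 6)/3 = (6 + 2*m²)/3 = 2 + 2*m²/3)
(A(-4)*(-11))*(-37) = ((2 + (⅔)*(-4)²)*(-11))*(-37) = ((2 + (⅔)*16)*(-11))*(-37) = ((2 + 32/3)*(-11))*(-37) = ((38/3)*(-11))*(-37) = -418/3*(-37) = 15466/3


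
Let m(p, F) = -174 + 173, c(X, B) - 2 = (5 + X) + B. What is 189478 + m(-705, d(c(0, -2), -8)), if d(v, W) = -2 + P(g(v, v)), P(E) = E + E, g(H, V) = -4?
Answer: 189477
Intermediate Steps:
P(E) = 2*E
c(X, B) = 7 + B + X (c(X, B) = 2 + ((5 + X) + B) = 2 + (5 + B + X) = 7 + B + X)
d(v, W) = -10 (d(v, W) = -2 + 2*(-4) = -2 - 8 = -10)
m(p, F) = -1
189478 + m(-705, d(c(0, -2), -8)) = 189478 - 1 = 189477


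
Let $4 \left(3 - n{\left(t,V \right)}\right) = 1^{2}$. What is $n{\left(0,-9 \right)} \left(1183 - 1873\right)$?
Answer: $- \frac{3795}{2} \approx -1897.5$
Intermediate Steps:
$n{\left(t,V \right)} = \frac{11}{4}$ ($n{\left(t,V \right)} = 3 - \frac{1^{2}}{4} = 3 - \frac{1}{4} = \frac{11}{4}$)
$n{\left(0,-9 \right)} \left(1183 - 1873\right) = \frac{11 \left(1183 - 1873\right)}{4} = \frac{11}{4} \left(-690\right) = - \frac{3795}{2}$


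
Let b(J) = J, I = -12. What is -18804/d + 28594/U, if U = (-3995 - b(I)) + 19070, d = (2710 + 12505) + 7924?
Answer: 41993402/38788677 ≈ 1.0826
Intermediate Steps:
d = 23139 (d = 15215 + 7924 = 23139)
U = 15087 (U = (-3995 - 1*(-12)) + 19070 = (-3995 + 12) + 19070 = -3983 + 19070 = 15087)
-18804/d + 28594/U = -18804/23139 + 28594/15087 = -18804*1/23139 + 28594*(1/15087) = -6268/7713 + 28594/15087 = 41993402/38788677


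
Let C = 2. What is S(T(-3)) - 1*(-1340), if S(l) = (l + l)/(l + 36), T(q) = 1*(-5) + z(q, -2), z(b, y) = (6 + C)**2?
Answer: 127418/95 ≈ 1341.2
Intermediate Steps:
z(b, y) = 64 (z(b, y) = (6 + 2)**2 = 8**2 = 64)
T(q) = 59 (T(q) = 1*(-5) + 64 = -5 + 64 = 59)
S(l) = 2*l/(36 + l) (S(l) = (2*l)/(36 + l) = 2*l/(36 + l))
S(T(-3)) - 1*(-1340) = 2*59/(36 + 59) - 1*(-1340) = 2*59/95 + 1340 = 2*59*(1/95) + 1340 = 118/95 + 1340 = 127418/95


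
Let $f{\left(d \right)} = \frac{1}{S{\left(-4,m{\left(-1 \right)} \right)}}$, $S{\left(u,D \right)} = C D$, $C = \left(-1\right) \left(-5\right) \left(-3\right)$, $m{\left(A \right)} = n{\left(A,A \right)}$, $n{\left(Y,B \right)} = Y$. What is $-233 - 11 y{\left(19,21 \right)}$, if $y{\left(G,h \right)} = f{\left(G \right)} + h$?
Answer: $- \frac{6971}{15} \approx -464.73$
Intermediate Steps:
$m{\left(A \right)} = A$
$C = -15$ ($C = 5 \left(-3\right) = -15$)
$S{\left(u,D \right)} = - 15 D$
$f{\left(d \right)} = \frac{1}{15}$ ($f{\left(d \right)} = \frac{1}{\left(-15\right) \left(-1\right)} = \frac{1}{15}$)
$y{\left(G,h \right)} = \frac{1}{15} + h$
$-233 - 11 y{\left(19,21 \right)} = -233 - 11 \left(\frac{1}{15} + 21\right) = -233 - \frac{3476}{15} = - \frac{6971}{15}$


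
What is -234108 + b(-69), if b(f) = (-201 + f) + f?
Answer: -234447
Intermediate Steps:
b(f) = -201 + 2*f
-234108 + b(-69) = -234108 + (-201 + 2*(-69)) = -234108 + (-201 - 138) = -234108 - 339 = -234447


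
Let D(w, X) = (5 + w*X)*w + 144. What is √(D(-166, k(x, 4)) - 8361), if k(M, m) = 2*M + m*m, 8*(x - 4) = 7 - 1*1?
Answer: √693631 ≈ 832.84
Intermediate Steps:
x = 19/4 (x = 4 + (7 - 1*1)/8 = 4 + (7 - 1)/8 = 4 + (⅛)*6 = 4 + ¾ = 19/4 ≈ 4.7500)
k(M, m) = m² + 2*M (k(M, m) = 2*M + m² = m² + 2*M)
D(w, X) = 144 + w*(5 + X*w) (D(w, X) = (5 + X*w)*w + 144 = w*(5 + X*w) + 144 = 144 + w*(5 + X*w))
√(D(-166, k(x, 4)) - 8361) = √((144 + 5*(-166) + (4² + 2*(19/4))*(-166)²) - 8361) = √((144 - 830 + (16 + 19/2)*27556) - 8361) = √((144 - 830 + (51/2)*27556) - 8361) = √((144 - 830 + 702678) - 8361) = √(701992 - 8361) = √693631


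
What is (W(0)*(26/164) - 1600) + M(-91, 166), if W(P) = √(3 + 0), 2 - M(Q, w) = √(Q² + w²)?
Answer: -1598 - √35837 + 13*√3/82 ≈ -1787.0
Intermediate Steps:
M(Q, w) = 2 - √(Q² + w²)
W(P) = √3
(W(0)*(26/164) - 1600) + M(-91, 166) = (√3*(26/164) - 1600) + (2 - √((-91)² + 166²)) = (√3*(26*(1/164)) - 1600) + (2 - √(8281 + 27556)) = (√3*(13/82) - 1600) + (2 - √35837) = (13*√3/82 - 1600) + (2 - √35837) = (-1600 + 13*√3/82) + (2 - √35837) = -1598 - √35837 + 13*√3/82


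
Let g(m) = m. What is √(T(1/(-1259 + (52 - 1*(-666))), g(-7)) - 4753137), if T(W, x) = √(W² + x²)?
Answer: √(-1391152890297 + 541*√14341370)/541 ≈ 2180.2*I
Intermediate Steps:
√(T(1/(-1259 + (52 - 1*(-666))), g(-7)) - 4753137) = √(√((1/(-1259 + (52 - 1*(-666))))² + (-7)²) - 4753137) = √(√((1/(-1259 + (52 + 666)))² + 49) - 4753137) = √(√((1/(-1259 + 718))² + 49) - 4753137) = √(√((1/(-541))² + 49) - 4753137) = √(√((-1/541)² + 49) - 4753137) = √(√(1/292681 + 49) - 4753137) = √(√(14341370/292681) - 4753137) = √(√14341370/541 - 4753137) = √(-4753137 + √14341370/541)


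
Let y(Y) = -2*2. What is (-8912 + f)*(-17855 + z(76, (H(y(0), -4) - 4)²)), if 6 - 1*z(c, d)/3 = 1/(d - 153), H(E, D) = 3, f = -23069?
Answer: 86707558801/152 ≈ 5.7044e+8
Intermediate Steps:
y(Y) = -4
z(c, d) = 18 - 3/(-153 + d) (z(c, d) = 18 - 3/(d - 153) = 18 - 3/(-153 + d))
(-8912 + f)*(-17855 + z(76, (H(y(0), -4) - 4)²)) = (-8912 - 23069)*(-17855 + 3*(-919 + 6*(3 - 4)²)/(-153 + (3 - 4)²)) = -31981*(-17855 + 3*(-919 + 6*(-1)²)/(-153 + (-1)²)) = -31981*(-17855 + 3*(-919 + 6*1)/(-153 + 1)) = -31981*(-17855 + 3*(-919 + 6)/(-152)) = -31981*(-17855 + 3*(-1/152)*(-913)) = -31981*(-17855 + 2739/152) = -31981*(-2711221/152) = 86707558801/152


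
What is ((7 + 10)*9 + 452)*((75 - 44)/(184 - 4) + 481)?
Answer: 10479931/36 ≈ 2.9111e+5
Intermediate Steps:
((7 + 10)*9 + 452)*((75 - 44)/(184 - 4) + 481) = (17*9 + 452)*(31/180 + 481) = (153 + 452)*(31*(1/180) + 481) = 605*(31/180 + 481) = 605*(86611/180) = 10479931/36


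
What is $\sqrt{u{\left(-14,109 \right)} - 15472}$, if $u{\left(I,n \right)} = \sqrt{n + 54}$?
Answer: $\sqrt{-15472 + \sqrt{163}} \approx 124.34 i$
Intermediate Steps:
$u{\left(I,n \right)} = \sqrt{54 + n}$
$\sqrt{u{\left(-14,109 \right)} - 15472} = \sqrt{\sqrt{54 + 109} - 15472} = \sqrt{\sqrt{163} - 15472} = \sqrt{-15472 + \sqrt{163}}$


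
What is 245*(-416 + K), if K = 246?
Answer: -41650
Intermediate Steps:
245*(-416 + K) = 245*(-416 + 246) = 245*(-170) = -41650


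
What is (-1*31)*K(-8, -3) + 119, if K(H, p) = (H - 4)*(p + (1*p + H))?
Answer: -5089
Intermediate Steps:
K(H, p) = (-4 + H)*(H + 2*p) (K(H, p) = (-4 + H)*(p + (p + H)) = (-4 + H)*(p + (H + p)) = (-4 + H)*(H + 2*p))
(-1*31)*K(-8, -3) + 119 = (-1*31)*((-8)**2 - 8*(-3) - 4*(-8) + 2*(-8)*(-3)) + 119 = -31*(64 + 24 + 32 + 48) + 119 = -31*168 + 119 = -5208 + 119 = -5089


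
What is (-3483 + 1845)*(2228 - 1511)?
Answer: -1174446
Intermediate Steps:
(-3483 + 1845)*(2228 - 1511) = -1638*717 = -1174446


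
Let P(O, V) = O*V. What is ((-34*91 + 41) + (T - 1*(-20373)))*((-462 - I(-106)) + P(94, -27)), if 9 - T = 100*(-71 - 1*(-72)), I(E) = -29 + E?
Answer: -49361085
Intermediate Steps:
T = -91 (T = 9 - 100*(-71 - 1*(-72)) = 9 - 100*(-71 + 72) = 9 - 100 = -91)
((-34*91 + 41) + (T - 1*(-20373)))*((-462 - I(-106)) + P(94, -27)) = ((-34*91 + 41) + (-91 - 1*(-20373)))*((-462 - (-29 - 106)) + 94*(-27)) = ((-3094 + 41) + (-91 + 20373))*((-462 - 1*(-135)) - 2538) = (-3053 + 20282)*((-462 + 135) - 2538) = 17229*(-327 - 2538) = 17229*(-2865) = -49361085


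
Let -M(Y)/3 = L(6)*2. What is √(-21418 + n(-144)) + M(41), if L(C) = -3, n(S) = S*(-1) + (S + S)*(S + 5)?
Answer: 18 + √18758 ≈ 154.96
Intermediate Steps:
n(S) = -S + 2*S*(5 + S) (n(S) = -S + (2*S)*(5 + S) = -S + 2*S*(5 + S))
M(Y) = 18 (M(Y) = -(-9)*2 = -3*(-6) = 18)
√(-21418 + n(-144)) + M(41) = √(-21418 - 144*(9 + 2*(-144))) + 18 = √(-21418 - 144*(9 - 288)) + 18 = √(-21418 - 144*(-279)) + 18 = √(-21418 + 40176) + 18 = √18758 + 18 = 18 + √18758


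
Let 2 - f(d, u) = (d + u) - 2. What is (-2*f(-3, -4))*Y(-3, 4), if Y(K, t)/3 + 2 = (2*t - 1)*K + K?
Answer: 1716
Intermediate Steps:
f(d, u) = 4 - d - u (f(d, u) = 2 - ((d + u) - 2) = 2 - (-2 + d + u) = 2 + (2 - d - u) = 4 - d - u)
Y(K, t) = -6 + 3*K + 3*K*(-1 + 2*t) (Y(K, t) = -6 + 3*((2*t - 1)*K + K) = -6 + 3*((-1 + 2*t)*K + K) = -6 + 3*(K*(-1 + 2*t) + K) = -6 + 3*(K + K*(-1 + 2*t)) = -6 + (3*K + 3*K*(-1 + 2*t)) = -6 + 3*K + 3*K*(-1 + 2*t))
(-2*f(-3, -4))*Y(-3, 4) = (-2*(4 - 1*(-3) - 1*(-4)))*(-6 + 6*(-3)*4) = (-2*(4 + 3 + 4))*(-6 - 72) = -2*11*(-78) = -22*(-78) = 1716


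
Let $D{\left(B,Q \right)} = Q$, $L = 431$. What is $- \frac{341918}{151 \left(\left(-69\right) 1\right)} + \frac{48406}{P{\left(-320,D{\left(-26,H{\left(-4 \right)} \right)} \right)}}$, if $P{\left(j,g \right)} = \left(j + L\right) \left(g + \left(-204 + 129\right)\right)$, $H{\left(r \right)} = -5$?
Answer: $\frac{18347027}{670440} \approx 27.366$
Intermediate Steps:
$P{\left(j,g \right)} = \left(-75 + g\right) \left(431 + j\right)$ ($P{\left(j,g \right)} = \left(j + 431\right) \left(g + \left(-204 + 129\right)\right) = \left(431 + j\right) \left(g - 75\right) = \left(431 + j\right) \left(-75 + g\right) = \left(-75 + g\right) \left(431 + j\right)$)
$- \frac{341918}{151 \left(\left(-69\right) 1\right)} + \frac{48406}{P{\left(-320,D{\left(-26,H{\left(-4 \right)} \right)} \right)}} = - \frac{341918}{151 \left(\left(-69\right) 1\right)} + \frac{48406}{-32325 - -24000 + 431 \left(-5\right) - -1600} = - \frac{341918}{151 \left(-69\right)} + \frac{48406}{-32325 + 24000 - 2155 + 1600} = - \frac{341918}{-10419} + \frac{48406}{-8880} = \left(-341918\right) \left(- \frac{1}{10419}\right) + 48406 \left(- \frac{1}{8880}\right) = \frac{14866}{453} - \frac{24203}{4440} = \frac{18347027}{670440}$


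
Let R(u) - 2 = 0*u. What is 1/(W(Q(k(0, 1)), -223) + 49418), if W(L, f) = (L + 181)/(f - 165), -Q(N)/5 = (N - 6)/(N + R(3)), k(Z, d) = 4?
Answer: 291/14380501 ≈ 2.0236e-5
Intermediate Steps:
R(u) = 2 (R(u) = 2 + 0*u = 2 + 0 = 2)
Q(N) = -5*(-6 + N)/(2 + N) (Q(N) = -5*(N - 6)/(N + 2) = -5*(-6 + N)/(2 + N))
W(L, f) = (181 + L)/(-165 + f)
1/(W(Q(k(0, 1)), -223) + 49418) = 1/((181 + 5*(6 - 1*4)/(2 + 4))/(-165 - 223) + 49418) = 1/((181 + 5*(6 - 4)/6)/(-388) + 49418) = 1/(-(181 + 5*(⅙)*2)/388 + 49418) = 1/(-(181 + 5/3)/388 + 49418) = 1/(-1/388*548/3 + 49418) = 1/(-137/291 + 49418) = 1/(14380501/291) = 291/14380501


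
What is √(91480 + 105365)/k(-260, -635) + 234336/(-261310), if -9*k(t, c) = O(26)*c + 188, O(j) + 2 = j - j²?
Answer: -117168/130655 - 9*√196845/414208 ≈ -0.90641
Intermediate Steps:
O(j) = -2 + j - j² (O(j) = -2 + (j - j²) = -2 + j - j²)
k(t, c) = -188/9 + 652*c/9 (k(t, c) = -((-2 + 26 - 1*26²)*c + 188)/9 = -((-2 + 26 - 1*676)*c + 188)/9 = -((-2 + 26 - 676)*c + 188)/9 = -(-652*c + 188)/9 = -(188 - 652*c)/9 = -188/9 + 652*c/9)
√(91480 + 105365)/k(-260, -635) + 234336/(-261310) = √(91480 + 105365)/(-188/9 + (652/9)*(-635)) + 234336/(-261310) = √196845/(-188/9 - 414020/9) + 234336*(-1/261310) = √196845/(-414208/9) - 117168/130655 = √196845*(-9/414208) - 117168/130655 = -9*√196845/414208 - 117168/130655 = -117168/130655 - 9*√196845/414208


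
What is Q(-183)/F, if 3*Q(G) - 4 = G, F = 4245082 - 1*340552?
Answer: -179/11713590 ≈ -1.5281e-5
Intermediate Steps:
F = 3904530 (F = 4245082 - 340552 = 3904530)
Q(G) = 4/3 + G/3
Q(-183)/F = (4/3 + (⅓)*(-183))/3904530 = (4/3 - 61)*(1/3904530) = -179/3*1/3904530 = -179/11713590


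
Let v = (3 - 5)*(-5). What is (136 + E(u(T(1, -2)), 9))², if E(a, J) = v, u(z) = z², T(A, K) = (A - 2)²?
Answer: 21316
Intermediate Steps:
T(A, K) = (-2 + A)²
v = 10 (v = -2*(-5) = 10)
E(a, J) = 10
(136 + E(u(T(1, -2)), 9))² = (136 + 10)² = 146² = 21316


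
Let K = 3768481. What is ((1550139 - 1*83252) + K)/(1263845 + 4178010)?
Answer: 5235368/5441855 ≈ 0.96206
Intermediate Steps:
((1550139 - 1*83252) + K)/(1263845 + 4178010) = ((1550139 - 1*83252) + 3768481)/(1263845 + 4178010) = ((1550139 - 83252) + 3768481)/5441855 = (1466887 + 3768481)*(1/5441855) = 5235368*(1/5441855) = 5235368/5441855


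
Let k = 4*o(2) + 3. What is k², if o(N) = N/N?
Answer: 49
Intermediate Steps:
o(N) = 1
k = 7 (k = 4*1 + 3 = 4 + 3 = 7)
k² = 7² = 49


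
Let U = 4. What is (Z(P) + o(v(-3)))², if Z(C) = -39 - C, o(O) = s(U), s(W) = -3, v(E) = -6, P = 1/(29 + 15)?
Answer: 3418801/1936 ≈ 1765.9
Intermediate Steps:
P = 1/44 ≈ 0.022727
o(O) = -3
(Z(P) + o(v(-3)))² = ((-39 - 1*1/44) - 3)² = ((-39 - 1/44) - 3)² = (-1717/44 - 3)² = (-1849/44)² = 3418801/1936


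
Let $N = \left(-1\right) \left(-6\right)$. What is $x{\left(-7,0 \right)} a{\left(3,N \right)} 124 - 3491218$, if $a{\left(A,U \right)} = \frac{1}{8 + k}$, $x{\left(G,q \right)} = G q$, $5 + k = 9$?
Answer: $-3491218$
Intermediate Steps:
$k = 4$ ($k = -5 + 9 = 4$)
$N = 6$
$a{\left(A,U \right)} = \frac{1}{12}$ ($a{\left(A,U \right)} = \frac{1}{8 + 4} = \frac{1}{12}$)
$x{\left(-7,0 \right)} a{\left(3,N \right)} 124 - 3491218 = \left(-7\right) 0 \cdot \frac{1}{12} \cdot 124 - 3491218 = 0 \cdot \frac{1}{12} \cdot 124 - 3491218 = 0 \cdot 124 - 3491218 = 0 - 3491218 = -3491218$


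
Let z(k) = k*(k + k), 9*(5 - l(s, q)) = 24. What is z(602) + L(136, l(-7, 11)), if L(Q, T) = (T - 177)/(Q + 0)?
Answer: 73930285/102 ≈ 7.2481e+5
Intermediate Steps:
l(s, q) = 7/3 (l(s, q) = 5 - ⅑*24 = 5 - 8/3 = 7/3)
L(Q, T) = (-177 + T)/Q
z(k) = 2*k² (z(k) = k*(2*k) = 2*k²)
z(602) + L(136, l(-7, 11)) = 2*602² + (-177 + 7/3)/136 = 2*362404 + (1/136)*(-524/3) = 724808 - 131/102 = 73930285/102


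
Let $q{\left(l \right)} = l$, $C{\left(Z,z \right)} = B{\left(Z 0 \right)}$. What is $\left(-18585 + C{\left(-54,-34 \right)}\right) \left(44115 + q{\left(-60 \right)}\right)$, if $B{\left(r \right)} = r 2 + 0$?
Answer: $-818762175$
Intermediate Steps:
$B{\left(r \right)} = 2 r$ ($B{\left(r \right)} = 2 r + 0 = 2 r$)
$C{\left(Z,z \right)} = 0$ ($C{\left(Z,z \right)} = 2 Z 0 = 2 \cdot 0 = 0$)
$\left(-18585 + C{\left(-54,-34 \right)}\right) \left(44115 + q{\left(-60 \right)}\right) = \left(-18585 + 0\right) \left(44115 - 60\right) = \left(-18585\right) 44055 = -818762175$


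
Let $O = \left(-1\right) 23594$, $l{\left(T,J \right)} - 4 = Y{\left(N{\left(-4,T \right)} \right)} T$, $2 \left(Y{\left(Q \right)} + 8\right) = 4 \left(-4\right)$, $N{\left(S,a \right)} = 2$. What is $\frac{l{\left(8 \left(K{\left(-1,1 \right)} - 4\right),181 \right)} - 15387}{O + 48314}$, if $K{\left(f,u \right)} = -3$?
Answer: $- \frac{4829}{8240} \approx -0.58604$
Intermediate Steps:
$Y{\left(Q \right)} = -16$ ($Y{\left(Q \right)} = -8 + \frac{4 \left(-4\right)}{2} = -8 + \frac{1}{2} \left(-16\right) = -8 - 8 = -16$)
$l{\left(T,J \right)} = 4 - 16 T$
$O = -23594$
$\frac{l{\left(8 \left(K{\left(-1,1 \right)} - 4\right),181 \right)} - 15387}{O + 48314} = \frac{\left(4 - 16 \cdot 8 \left(-3 - 4\right)\right) - 15387}{-23594 + 48314} = \frac{\left(4 - 16 \cdot 8 \left(-7\right)\right) - 15387}{24720} = \left(\left(4 - -896\right) - 15387\right) \frac{1}{24720} = \left(\left(4 + 896\right) - 15387\right) \frac{1}{24720} = \left(900 - 15387\right) \frac{1}{24720} = \left(-14487\right) \frac{1}{24720} = - \frac{4829}{8240}$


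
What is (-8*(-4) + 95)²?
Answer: 16129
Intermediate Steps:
(-8*(-4) + 95)² = (32 + 95)² = 127² = 16129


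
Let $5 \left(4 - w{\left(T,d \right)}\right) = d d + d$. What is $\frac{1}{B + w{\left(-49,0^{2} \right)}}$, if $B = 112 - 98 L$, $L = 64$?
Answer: $- \frac{1}{6156} \approx -0.00016244$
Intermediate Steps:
$B = -6160$ ($B = 112 - 6272 = -6160$)
$w{\left(T,d \right)} = 4 - \frac{d}{5} - \frac{d^{2}}{5}$ ($w{\left(T,d \right)} = 4 - \frac{d d + d}{5} = 4 - \frac{d^{2} + d}{5} = 4 - \frac{d + d^{2}}{5} = 4 - \left(\frac{d}{5} + \frac{d^{2}}{5}\right) = 4 - \frac{d}{5} - \frac{d^{2}}{5}$)
$\frac{1}{B + w{\left(-49,0^{2} \right)}} = \frac{1}{-6160 - \left(-4 + 0 + 0\right)} = \frac{1}{-6160 - \left(-4 + \frac{0^{2}}{5}\right)} = \frac{1}{-6160 + \left(4 + 0 - 0\right)} = \frac{1}{-6160 + \left(4 + 0 + 0\right)} = \frac{1}{-6160 + 4} = \frac{1}{-6156} = - \frac{1}{6156}$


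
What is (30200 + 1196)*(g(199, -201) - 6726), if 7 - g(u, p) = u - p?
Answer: -223508124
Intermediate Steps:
g(u, p) = 7 + p - u (g(u, p) = 7 - (u - p) = 7 + (p - u) = 7 + p - u)
(30200 + 1196)*(g(199, -201) - 6726) = (30200 + 1196)*((7 - 201 - 1*199) - 6726) = 31396*((7 - 201 - 199) - 6726) = 31396*(-393 - 6726) = 31396*(-7119) = -223508124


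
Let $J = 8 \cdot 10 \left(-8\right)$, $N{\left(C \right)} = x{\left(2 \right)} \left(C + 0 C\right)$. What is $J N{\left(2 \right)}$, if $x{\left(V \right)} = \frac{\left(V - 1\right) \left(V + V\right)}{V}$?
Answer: $-2560$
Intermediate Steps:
$x{\left(V \right)} = -2 + 2 V$ ($x{\left(V \right)} = \frac{\left(-1 + V\right) 2 V}{V} = \frac{2 V \left(-1 + V\right)}{V} = -2 + 2 V$)
$N{\left(C \right)} = 2 C$ ($N{\left(C \right)} = \left(-2 + 2 \cdot 2\right) \left(C + 0 C\right) = \left(-2 + 4\right) \left(C + 0\right) = 2 C$)
$J = -640$ ($J = 80 \left(-8\right) = -640$)
$J N{\left(2 \right)} = - 640 \cdot 2 \cdot 2 = \left(-640\right) 4 = -2560$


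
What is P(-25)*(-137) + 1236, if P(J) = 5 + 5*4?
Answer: -2189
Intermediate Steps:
P(J) = 25 (P(J) = 5 + 20 = 25)
P(-25)*(-137) + 1236 = 25*(-137) + 1236 = -3425 + 1236 = -2189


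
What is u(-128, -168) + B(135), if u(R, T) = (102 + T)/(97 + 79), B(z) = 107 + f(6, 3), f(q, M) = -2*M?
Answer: 805/8 ≈ 100.63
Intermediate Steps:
B(z) = 101 (B(z) = 107 - 2*3 = 107 - 6 = 101)
u(R, T) = 51/88 + T/176 (u(R, T) = (102 + T)/176 = (102 + T)*(1/176) = 51/88 + T/176)
u(-128, -168) + B(135) = (51/88 + (1/176)*(-168)) + 101 = (51/88 - 21/22) + 101 = -3/8 + 101 = 805/8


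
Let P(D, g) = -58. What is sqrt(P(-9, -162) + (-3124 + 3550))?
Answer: 4*sqrt(23) ≈ 19.183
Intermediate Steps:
sqrt(P(-9, -162) + (-3124 + 3550)) = sqrt(-58 + (-3124 + 3550)) = sqrt(-58 + 426) = sqrt(368) = 4*sqrt(23)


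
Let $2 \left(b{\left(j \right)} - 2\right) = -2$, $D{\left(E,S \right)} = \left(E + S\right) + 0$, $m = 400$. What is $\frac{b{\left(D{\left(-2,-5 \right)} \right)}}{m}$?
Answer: $\frac{1}{400} \approx 0.0025$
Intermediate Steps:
$D{\left(E,S \right)} = E + S$
$b{\left(j \right)} = 1$ ($b{\left(j \right)} = 2 + \frac{1}{2} \left(-2\right) = 2 - 1 = 1$)
$\frac{b{\left(D{\left(-2,-5 \right)} \right)}}{m} = 1 \cdot \frac{1}{400} = \frac{1}{400}$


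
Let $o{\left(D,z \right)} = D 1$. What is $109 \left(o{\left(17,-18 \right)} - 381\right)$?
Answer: $-39676$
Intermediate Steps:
$o{\left(D,z \right)} = D$
$109 \left(o{\left(17,-18 \right)} - 381\right) = 109 \left(17 - 381\right) = 109 \left(-364\right) = -39676$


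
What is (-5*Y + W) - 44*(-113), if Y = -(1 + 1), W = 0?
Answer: 4982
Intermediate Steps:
Y = -2 (Y = -1*2 = -2)
(-5*Y + W) - 44*(-113) = (-5*(-2) + 0) - 44*(-113) = (10 + 0) + 4972 = 10 + 4972 = 4982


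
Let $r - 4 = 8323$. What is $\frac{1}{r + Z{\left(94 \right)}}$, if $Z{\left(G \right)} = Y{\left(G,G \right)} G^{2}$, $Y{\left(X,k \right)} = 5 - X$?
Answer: $- \frac{1}{778077} \approx -1.2852 \cdot 10^{-6}$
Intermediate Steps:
$r = 8327$ ($r = 4 + 8323 = 8327$)
$Z{\left(G \right)} = G^{2} \left(5 - G\right)$ ($Z{\left(G \right)} = \left(5 - G\right) G^{2} = G^{2} \left(5 - G\right)$)
$\frac{1}{r + Z{\left(94 \right)}} = \frac{1}{8327 + 94^{2} \left(5 - 94\right)} = \frac{1}{8327 + 8836 \left(5 - 94\right)} = \frac{1}{8327 + 8836 \left(-89\right)} = \frac{1}{8327 - 786404} = \frac{1}{-778077} = - \frac{1}{778077}$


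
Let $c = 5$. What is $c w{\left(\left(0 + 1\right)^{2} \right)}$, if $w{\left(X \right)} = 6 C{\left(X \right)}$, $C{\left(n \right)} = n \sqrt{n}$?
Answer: $30$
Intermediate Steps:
$C{\left(n \right)} = n^{\frac{3}{2}}$
$w{\left(X \right)} = 6 X^{\frac{3}{2}}$
$c w{\left(\left(0 + 1\right)^{2} \right)} = 5 \cdot 6 \left(\left(0 + 1\right)^{2}\right)^{\frac{3}{2}} = 5 \cdot 6 \left(1^{2}\right)^{\frac{3}{2}} = 5 \cdot 6 \cdot 1^{\frac{3}{2}} = 5 \cdot 6 \cdot 1 = 5 \cdot 6 = 30$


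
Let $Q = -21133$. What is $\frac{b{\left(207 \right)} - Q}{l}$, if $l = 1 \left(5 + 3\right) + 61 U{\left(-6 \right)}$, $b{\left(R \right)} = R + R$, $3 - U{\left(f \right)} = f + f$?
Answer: $\frac{21547}{923} \approx 23.345$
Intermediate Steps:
$U{\left(f \right)} = 3 - 2 f$ ($U{\left(f \right)} = 3 - \left(f + f\right) = 3 - 2 f$)
$b{\left(R \right)} = 2 R$
$l = 923$ ($l = 1 \left(5 + 3\right) + 61 \left(3 - -12\right) = 1 \cdot 8 + 61 \left(3 + 12\right) = 8 + 61 \cdot 15 = 8 + 915 = 923$)
$\frac{b{\left(207 \right)} - Q}{l} = \frac{2 \cdot 207 - -21133}{923} = \left(414 + 21133\right) \frac{1}{923} = 21547 \cdot \frac{1}{923} = \frac{21547}{923}$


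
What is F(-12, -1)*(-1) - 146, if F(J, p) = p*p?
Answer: -147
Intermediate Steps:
F(J, p) = p²
F(-12, -1)*(-1) - 146 = (-1)²*(-1) - 146 = 1*(-1) - 146 = -1 - 146 = -147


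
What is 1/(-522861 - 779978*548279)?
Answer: -1/714319264081 ≈ -1.3999e-12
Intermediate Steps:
1/(-522861 - 779978*548279) = (1/548279)/(-1302839) = -1/1302839*1/548279 = -1/714319264081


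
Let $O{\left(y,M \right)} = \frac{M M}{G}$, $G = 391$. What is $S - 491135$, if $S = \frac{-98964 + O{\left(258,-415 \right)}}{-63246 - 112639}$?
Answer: $- \frac{33775823752026}{68771035} \approx -4.9113 \cdot 10^{5}$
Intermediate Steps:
$O{\left(y,M \right)} = \frac{M^{2}}{391}$ ($O{\left(y,M \right)} = \frac{M M}{391} = M^{2} \cdot \frac{1}{391} = \frac{M^{2}}{391}$)
$S = \frac{38522699}{68771035}$ ($S = \frac{-98964 + \frac{\left(-415\right)^{2}}{391}}{-63246 - 112639} = \frac{-98964 + \frac{1}{391} \cdot 172225}{-175885} = \left(-98964 + \frac{172225}{391}\right) \left(- \frac{1}{175885}\right) = \left(- \frac{38522699}{391}\right) \left(- \frac{1}{175885}\right) = \frac{38522699}{68771035} \approx 0.56016$)
$S - 491135 = \frac{38522699}{68771035} - 491135 = - \frac{33775823752026}{68771035}$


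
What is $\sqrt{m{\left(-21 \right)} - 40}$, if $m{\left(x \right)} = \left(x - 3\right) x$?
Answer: $4 \sqrt{29} \approx 21.541$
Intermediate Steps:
$m{\left(x \right)} = x \left(-3 + x\right)$ ($m{\left(x \right)} = \left(-3 + x\right) x = x \left(-3 + x\right)$)
$\sqrt{m{\left(-21 \right)} - 40} = \sqrt{- 21 \left(-3 - 21\right) - 40} = \sqrt{\left(-21\right) \left(-24\right) + \left(-78 + 38\right)} = \sqrt{504 - 40} = \sqrt{464} = 4 \sqrt{29}$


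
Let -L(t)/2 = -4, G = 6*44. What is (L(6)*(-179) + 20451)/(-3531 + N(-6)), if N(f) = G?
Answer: -1729/297 ≈ -5.8215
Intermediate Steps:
G = 264
L(t) = 8 (L(t) = -2*(-4) = 8)
N(f) = 264
(L(6)*(-179) + 20451)/(-3531 + N(-6)) = (8*(-179) + 20451)/(-3531 + 264) = (-1432 + 20451)/(-3267) = 19019*(-1/3267) = -1729/297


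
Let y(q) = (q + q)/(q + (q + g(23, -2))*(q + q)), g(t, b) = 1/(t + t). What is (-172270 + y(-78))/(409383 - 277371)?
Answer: -306985163/235245384 ≈ -1.3050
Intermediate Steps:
g(t, b) = 1/(2*t)
y(q) = 2*q/(q + 2*q*(1/46 + q)) (y(q) = (q + q)/(q + (q + (½)/23)*(q + q)) = (2*q)/(q + (q + (½)*(1/23))*(2*q)) = (2*q)/(q + (q + 1/46)*(2*q)) = (2*q)/(q + (1/46 + q)*(2*q)) = (2*q)/(q + 2*q*(1/46 + q)) = 2*q/(q + 2*q*(1/46 + q)))
(-172270 + y(-78))/(409383 - 277371) = (-172270 + 23/(12 + 23*(-78)))/(409383 - 277371) = (-172270 + 23/(12 - 1794))/132012 = (-172270 + 23/(-1782))*(1/132012) = (-172270 + 23*(-1/1782))*(1/132012) = (-172270 - 23/1782)*(1/132012) = -306985163/1782*1/132012 = -306985163/235245384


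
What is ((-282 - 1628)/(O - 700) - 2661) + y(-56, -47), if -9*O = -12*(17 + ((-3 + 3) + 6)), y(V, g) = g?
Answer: -2715967/1004 ≈ -2705.1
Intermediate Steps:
O = 92/3 (O = -(-4)*(17 + ((-3 + 3) + 6))/3 = -(-4)*(17 + (0 + 6))/3 = -(-4)*(17 + 6)/3 = -(-4)*23/3 = -1/9*(-276) = 92/3 ≈ 30.667)
((-282 - 1628)/(O - 700) - 2661) + y(-56, -47) = ((-282 - 1628)/(92/3 - 700) - 2661) - 47 = (-1910/(-2008/3) - 2661) - 47 = (-1910*(-3/2008) - 2661) - 47 = (2865/1004 - 2661) - 47 = -2668779/1004 - 47 = -2715967/1004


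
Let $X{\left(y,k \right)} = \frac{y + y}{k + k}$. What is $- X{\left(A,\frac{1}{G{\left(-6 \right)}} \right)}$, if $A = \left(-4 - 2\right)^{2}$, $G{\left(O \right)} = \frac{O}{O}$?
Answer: $-36$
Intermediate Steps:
$G{\left(O \right)} = 1$
$A = 36$ ($A = \left(-6\right)^{2} = 36$)
$X{\left(y,k \right)} = \frac{y}{k}$ ($X{\left(y,k \right)} = \frac{2 y}{2 k} = 2 y \frac{1}{2 k} = \frac{y}{k}$)
$- X{\left(A,\frac{1}{G{\left(-6 \right)}} \right)} = - \frac{36}{1^{-1}} = - \frac{36}{1} = - 36 \cdot 1 = \left(-1\right) 36 = -36$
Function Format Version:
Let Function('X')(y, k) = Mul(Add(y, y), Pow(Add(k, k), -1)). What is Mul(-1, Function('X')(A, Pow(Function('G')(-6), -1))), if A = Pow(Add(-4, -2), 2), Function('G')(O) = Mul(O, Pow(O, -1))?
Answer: -36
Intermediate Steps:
Function('G')(O) = 1
A = 36 (A = Pow(-6, 2) = 36)
Function('X')(y, k) = Mul(y, Pow(k, -1)) (Function('X')(y, k) = Mul(Mul(2, y), Pow(Mul(2, k), -1)) = Mul(Mul(2, y), Mul(Rational(1, 2), Pow(k, -1))) = Mul(y, Pow(k, -1)))
Mul(-1, Function('X')(A, Pow(Function('G')(-6), -1))) = Mul(-1, Mul(36, Pow(Pow(1, -1), -1))) = Mul(-1, Mul(36, Pow(1, -1))) = Mul(-1, Mul(36, 1)) = Mul(-1, 36) = -36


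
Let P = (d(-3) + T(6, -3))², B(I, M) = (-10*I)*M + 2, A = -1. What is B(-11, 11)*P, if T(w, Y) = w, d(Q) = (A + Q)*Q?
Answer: 392688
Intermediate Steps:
d(Q) = Q*(-1 + Q) (d(Q) = (-1 + Q)*Q = Q*(-1 + Q))
B(I, M) = 2 - 10*I*M (B(I, M) = -10*I*M + 2 = 2 - 10*I*M)
P = 324 (P = (-3*(-1 - 3) + 6)² = (-3*(-4) + 6)² = (12 + 6)² = 18² = 324)
B(-11, 11)*P = (2 - 10*(-11)*11)*324 = (2 + 1210)*324 = 1212*324 = 392688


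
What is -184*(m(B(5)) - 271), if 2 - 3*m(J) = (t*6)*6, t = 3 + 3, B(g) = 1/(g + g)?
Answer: 188968/3 ≈ 62989.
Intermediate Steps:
B(g) = 1/(2*g)
t = 6
m(J) = -214/3 (m(J) = ⅔ - 6*6*6/3 = ⅔ - 12*6 = ⅔ - ⅓*216 = ⅔ - 72 = -214/3)
-184*(m(B(5)) - 271) = -184*(-214/3 - 271) = -184*(-1027/3) = 188968/3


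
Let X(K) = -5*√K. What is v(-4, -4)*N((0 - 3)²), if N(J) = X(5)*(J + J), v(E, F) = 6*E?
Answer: 2160*√5 ≈ 4829.9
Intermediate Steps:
N(J) = -10*J*√5 (N(J) = (-5*√5)*(J + J) = (-5*√5)*(2*J) = -10*J*√5)
v(-4, -4)*N((0 - 3)²) = (6*(-4))*(-10*(0 - 3)²*√5) = -(-240)*(-3)²*√5 = -(-240)*9*√5 = -(-2160)*√5 = 2160*√5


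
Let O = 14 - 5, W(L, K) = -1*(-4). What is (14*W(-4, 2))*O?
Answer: 504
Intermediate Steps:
W(L, K) = 4
O = 9
(14*W(-4, 2))*O = (14*4)*9 = 56*9 = 504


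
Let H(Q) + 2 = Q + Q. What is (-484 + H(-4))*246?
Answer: -121524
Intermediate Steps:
H(Q) = -2 + 2*Q (H(Q) = -2 + (Q + Q) = -2 + 2*Q)
(-484 + H(-4))*246 = (-484 + (-2 + 2*(-4)))*246 = (-484 + (-2 - 8))*246 = (-484 - 10)*246 = -494*246 = -121524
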